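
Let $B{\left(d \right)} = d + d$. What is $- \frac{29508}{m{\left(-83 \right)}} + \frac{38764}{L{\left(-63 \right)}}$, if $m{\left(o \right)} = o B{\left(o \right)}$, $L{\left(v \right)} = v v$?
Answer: $\frac{208486570}{27342441} \approx 7.625$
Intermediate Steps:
$B{\left(d \right)} = 2 d$
$L{\left(v \right)} = v^{2}$
$m{\left(o \right)} = 2 o^{2}$ ($m{\left(o \right)} = o 2 o = 2 o^{2}$)
$- \frac{29508}{m{\left(-83 \right)}} + \frac{38764}{L{\left(-63 \right)}} = - \frac{29508}{2 \left(-83\right)^{2}} + \frac{38764}{\left(-63\right)^{2}} = - \frac{29508}{2 \cdot 6889} + \frac{38764}{3969} = - \frac{29508}{13778} + 38764 \cdot \frac{1}{3969} = \left(-29508\right) \frac{1}{13778} + \frac{38764}{3969} = - \frac{14754}{6889} + \frac{38764}{3969} = \frac{208486570}{27342441}$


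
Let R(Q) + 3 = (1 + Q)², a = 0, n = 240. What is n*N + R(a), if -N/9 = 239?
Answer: -516242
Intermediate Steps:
R(Q) = -3 + (1 + Q)²
N = -2151 (N = -9*239 = -2151)
n*N + R(a) = 240*(-2151) + (-3 + (1 + 0)²) = -516240 + (-3 + 1²) = -516240 + (-3 + 1) = -516240 - 2 = -516242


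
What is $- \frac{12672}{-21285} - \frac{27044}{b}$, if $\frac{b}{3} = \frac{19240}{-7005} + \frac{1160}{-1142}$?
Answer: $\frac{387712928271}{161776105} \approx 2396.6$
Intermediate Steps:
$b = - \frac{3009788}{266657}$ ($b = 3 \left(\frac{19240}{-7005} + \frac{1160}{-1142}\right) = 3 \left(19240 \left(- \frac{1}{7005}\right) + 1160 \left(- \frac{1}{1142}\right)\right) = 3 \left(- \frac{3848}{1401} - \frac{580}{571}\right) = 3 \left(- \frac{3009788}{799971}\right) = - \frac{3009788}{266657} \approx -11.287$)
$- \frac{12672}{-21285} - \frac{27044}{b} = - \frac{12672}{-21285} - \frac{27044}{- \frac{3009788}{266657}} = \left(-12672\right) \left(- \frac{1}{21285}\right) - - \frac{1802867977}{752447} = \frac{128}{215} + \frac{1802867977}{752447} = \frac{387712928271}{161776105}$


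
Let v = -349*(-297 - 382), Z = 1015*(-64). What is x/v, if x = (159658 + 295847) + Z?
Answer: 390545/236971 ≈ 1.6481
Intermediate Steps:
Z = -64960
v = 236971 (v = -349*(-679) = 236971)
x = 390545 (x = (159658 + 295847) - 64960 = 455505 - 64960 = 390545)
x/v = 390545/236971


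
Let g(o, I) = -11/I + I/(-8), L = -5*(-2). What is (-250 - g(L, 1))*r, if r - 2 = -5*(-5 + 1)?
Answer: -21021/4 ≈ -5255.3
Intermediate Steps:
L = 10
g(o, I) = -11/I - I/8 (g(o, I) = -11/I + I*(-⅛) = -11/I - I/8)
r = 22 (r = 2 - 5*(-5 + 1) = 2 - 5*(-4) = 2 + 20 = 22)
(-250 - g(L, 1))*r = (-250 - (-11/1 - ⅛*1))*22 = (-250 - (-11*1 - ⅛))*22 = (-250 - (-11 - ⅛))*22 = (-250 - 1*(-89/8))*22 = (-250 + 89/8)*22 = -1911/8*22 = -21021/4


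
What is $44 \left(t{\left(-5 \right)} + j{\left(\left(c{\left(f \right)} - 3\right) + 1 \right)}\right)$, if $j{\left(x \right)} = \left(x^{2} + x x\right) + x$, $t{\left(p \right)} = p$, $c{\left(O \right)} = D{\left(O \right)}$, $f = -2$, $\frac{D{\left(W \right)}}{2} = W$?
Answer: $2684$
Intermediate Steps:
$D{\left(W \right)} = 2 W$
$c{\left(O \right)} = 2 O$
$j{\left(x \right)} = x + 2 x^{2}$ ($j{\left(x \right)} = \left(x^{2} + x^{2}\right) + x = 2 x^{2} + x = x + 2 x^{2}$)
$44 \left(t{\left(-5 \right)} + j{\left(\left(c{\left(f \right)} - 3\right) + 1 \right)}\right) = 44 \left(-5 + \left(\left(2 \left(-2\right) - 3\right) + 1\right) \left(1 + 2 \left(\left(2 \left(-2\right) - 3\right) + 1\right)\right)\right) = 44 \left(-5 + \left(\left(-4 - 3\right) + 1\right) \left(1 + 2 \left(\left(-4 - 3\right) + 1\right)\right)\right) = 44 \left(-5 + \left(-7 + 1\right) \left(1 + 2 \left(-7 + 1\right)\right)\right) = 44 \left(-5 - 6 \left(1 + 2 \left(-6\right)\right)\right) = 44 \left(-5 - 6 \left(1 - 12\right)\right) = 44 \left(-5 - -66\right) = 44 \left(-5 + 66\right) = 44 \cdot 61 = 2684$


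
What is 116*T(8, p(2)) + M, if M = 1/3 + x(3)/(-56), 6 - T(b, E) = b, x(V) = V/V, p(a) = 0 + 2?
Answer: -38923/168 ≈ -231.68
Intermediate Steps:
p(a) = 2
x(V) = 1
T(b, E) = 6 - b
M = 53/168 (M = 1/3 + 1/(-56) = 1*(⅓) + 1*(-1/56) = ⅓ - 1/56 = 53/168 ≈ 0.31548)
116*T(8, p(2)) + M = 116*(6 - 1*8) + 53/168 = 116*(6 - 8) + 53/168 = 116*(-2) + 53/168 = -232 + 53/168 = -38923/168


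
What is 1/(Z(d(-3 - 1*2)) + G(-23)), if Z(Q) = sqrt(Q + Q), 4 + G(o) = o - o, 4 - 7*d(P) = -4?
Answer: -7/24 - sqrt(7)/24 ≈ -0.40191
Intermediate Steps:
d(P) = 8/7 (d(P) = 4/7 - 1/7*(-4) = 4/7 + 4/7 = 8/7)
G(o) = -4 (G(o) = -4 + (o - o) = -4 + 0 = -4)
Z(Q) = sqrt(2)*sqrt(Q) (Z(Q) = sqrt(2*Q) = sqrt(2)*sqrt(Q))
1/(Z(d(-3 - 1*2)) + G(-23)) = 1/(sqrt(2)*sqrt(8/7) - 4) = 1/(sqrt(2)*(2*sqrt(14)/7) - 4) = 1/(4*sqrt(7)/7 - 4) = 1/(-4 + 4*sqrt(7)/7)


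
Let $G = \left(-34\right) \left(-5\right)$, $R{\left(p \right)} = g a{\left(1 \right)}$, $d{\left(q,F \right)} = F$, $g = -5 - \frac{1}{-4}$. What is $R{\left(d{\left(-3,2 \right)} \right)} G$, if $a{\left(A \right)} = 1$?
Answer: $- \frac{1615}{2} \approx -807.5$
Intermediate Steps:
$g = - \frac{19}{4}$ ($g = -5 - - \frac{1}{4} = -5 + \frac{1}{4} = - \frac{19}{4} \approx -4.75$)
$R{\left(p \right)} = - \frac{19}{4}$ ($R{\left(p \right)} = \left(- \frac{19}{4}\right) 1 = - \frac{19}{4}$)
$G = 170$
$R{\left(d{\left(-3,2 \right)} \right)} G = \left(- \frac{19}{4}\right) 170 = - \frac{1615}{2}$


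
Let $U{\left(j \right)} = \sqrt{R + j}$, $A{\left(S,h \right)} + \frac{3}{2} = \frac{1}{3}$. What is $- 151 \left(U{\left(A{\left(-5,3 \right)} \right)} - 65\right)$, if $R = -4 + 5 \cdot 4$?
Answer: $9815 - \frac{151 \sqrt{534}}{6} \approx 9233.4$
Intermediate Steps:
$A{\left(S,h \right)} = - \frac{7}{6}$ ($A{\left(S,h \right)} = - \frac{3}{2} + \frac{1}{3} = - \frac{7}{6}$)
$R = 16$ ($R = -4 + 20 = 16$)
$U{\left(j \right)} = \sqrt{16 + j}$
$- 151 \left(U{\left(A{\left(-5,3 \right)} \right)} - 65\right) = - 151 \left(\sqrt{16 - \frac{7}{6}} - 65\right) = - 151 \left(\sqrt{\frac{89}{6}} - 65\right) = - 151 \left(\frac{\sqrt{534}}{6} - 65\right) = - 151 \left(-65 + \frac{\sqrt{534}}{6}\right) = 9815 - \frac{151 \sqrt{534}}{6}$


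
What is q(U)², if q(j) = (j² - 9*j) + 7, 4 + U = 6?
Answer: 49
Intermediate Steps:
U = 2 (U = -4 + 6 = 2)
q(j) = 7 + j² - 9*j
q(U)² = (7 + 2² - 9*2)² = (7 + 4 - 18)² = (-7)² = 49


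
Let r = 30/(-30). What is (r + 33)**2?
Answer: 1024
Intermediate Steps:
r = -1 (r = 30*(-1/30) = -1)
(r + 33)**2 = (-1 + 33)**2 = 32**2 = 1024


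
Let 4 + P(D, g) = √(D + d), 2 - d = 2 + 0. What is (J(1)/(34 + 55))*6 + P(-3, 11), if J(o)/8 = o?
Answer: -308/89 + I*√3 ≈ -3.4607 + 1.732*I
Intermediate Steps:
d = 0 (d = 2 - (2 + 0) = 2 - 1*2 = 2 - 2 = 0)
J(o) = 8*o
P(D, g) = -4 + √D (P(D, g) = -4 + √(D + 0) = -4 + √D)
(J(1)/(34 + 55))*6 + P(-3, 11) = ((8*1)/(34 + 55))*6 + (-4 + √(-3)) = (8/89)*6 + (-4 + I*√3) = 48/89 + (-4 + I*√3) = -308/89 + I*√3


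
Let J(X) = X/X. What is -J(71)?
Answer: -1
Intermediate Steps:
J(X) = 1
-J(71) = -1*1 = -1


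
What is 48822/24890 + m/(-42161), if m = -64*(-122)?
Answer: 49053769/27615455 ≈ 1.7763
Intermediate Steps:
m = 7808
48822/24890 + m/(-42161) = 48822/24890 + 7808/(-42161) = 48822*(1/24890) + 7808*(-1/42161) = 24411/12445 - 7808/42161 = 49053769/27615455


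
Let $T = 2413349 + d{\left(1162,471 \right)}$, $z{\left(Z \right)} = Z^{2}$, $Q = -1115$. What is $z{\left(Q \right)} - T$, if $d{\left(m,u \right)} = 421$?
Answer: $-1170545$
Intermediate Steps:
$T = 2413770$ ($T = 2413349 + 421 = 2413770$)
$z{\left(Q \right)} - T = \left(-1115\right)^{2} - 2413770 = 1243225 - 2413770 = -1170545$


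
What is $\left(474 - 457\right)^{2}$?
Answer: $289$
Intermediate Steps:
$\left(474 - 457\right)^{2} = 17^{2} = 289$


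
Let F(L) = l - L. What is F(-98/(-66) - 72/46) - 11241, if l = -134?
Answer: -8633564/759 ≈ -11375.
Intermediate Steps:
F(L) = -134 - L
F(-98/(-66) - 72/46) - 11241 = (-134 - (-98/(-66) - 72/46)) - 11241 = (-134 - (-98*(-1/66) - 72*1/46)) - 11241 = (-134 - (49/33 - 36/23)) - 11241 = (-134 - 1*(-61/759)) - 11241 = (-134 + 61/759) - 11241 = -101645/759 - 11241 = -8633564/759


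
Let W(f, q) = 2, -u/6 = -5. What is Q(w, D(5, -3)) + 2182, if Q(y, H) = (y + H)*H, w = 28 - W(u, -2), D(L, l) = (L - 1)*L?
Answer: 3102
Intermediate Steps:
u = 30 (u = -6*(-5) = 30)
D(L, l) = L*(-1 + L) (D(L, l) = (-1 + L)*L = L*(-1 + L))
w = 26 (w = 28 - 1*2 = 28 - 2 = 26)
Q(y, H) = H*(H + y) (Q(y, H) = (H + y)*H = H*(H + y))
Q(w, D(5, -3)) + 2182 = (5*(-1 + 5))*(5*(-1 + 5) + 26) + 2182 = (5*4)*(5*4 + 26) + 2182 = 20*(20 + 26) + 2182 = 20*46 + 2182 = 920 + 2182 = 3102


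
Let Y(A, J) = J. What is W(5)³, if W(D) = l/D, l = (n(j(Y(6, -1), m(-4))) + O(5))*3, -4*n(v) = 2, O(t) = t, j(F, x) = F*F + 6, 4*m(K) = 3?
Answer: 19683/1000 ≈ 19.683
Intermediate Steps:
m(K) = ¾ (m(K) = (¼)*3 = ¾)
j(F, x) = 6 + F² (j(F, x) = F² + 6 = 6 + F²)
n(v) = -½ (n(v) = -¼*2 = -½)
l = 27/2 (l = (-½ + 5)*3 = (9/2)*3 = 27/2 ≈ 13.500)
W(D) = 27/(2*D)
W(5)³ = ((27/2)/5)³ = ((27/2)*(⅕))³ = (27/10)³ = 19683/1000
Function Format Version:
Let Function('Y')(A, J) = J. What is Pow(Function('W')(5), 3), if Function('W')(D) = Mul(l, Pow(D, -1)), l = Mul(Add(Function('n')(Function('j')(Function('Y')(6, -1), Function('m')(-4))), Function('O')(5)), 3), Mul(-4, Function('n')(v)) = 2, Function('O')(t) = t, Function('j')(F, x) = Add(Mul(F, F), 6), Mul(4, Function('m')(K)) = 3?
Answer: Rational(19683, 1000) ≈ 19.683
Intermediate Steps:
Function('m')(K) = Rational(3, 4) (Function('m')(K) = Mul(Rational(1, 4), 3) = Rational(3, 4))
Function('j')(F, x) = Add(6, Pow(F, 2)) (Function('j')(F, x) = Add(Pow(F, 2), 6) = Add(6, Pow(F, 2)))
Function('n')(v) = Rational(-1, 2) (Function('n')(v) = Mul(Rational(-1, 4), 2) = Rational(-1, 2))
l = Rational(27, 2) (l = Mul(Add(Rational(-1, 2), 5), 3) = Mul(Rational(9, 2), 3) = Rational(27, 2) ≈ 13.500)
Function('W')(D) = Mul(Rational(27, 2), Pow(D, -1))
Pow(Function('W')(5), 3) = Pow(Mul(Rational(27, 2), Pow(5, -1)), 3) = Pow(Mul(Rational(27, 2), Rational(1, 5)), 3) = Pow(Rational(27, 10), 3) = Rational(19683, 1000)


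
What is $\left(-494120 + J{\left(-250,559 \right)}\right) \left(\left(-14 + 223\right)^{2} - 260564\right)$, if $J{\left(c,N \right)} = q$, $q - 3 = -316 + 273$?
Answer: $107174903280$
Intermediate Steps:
$q = -40$ ($q = 3 + \left(-316 + 273\right) = 3 - 43 = -40$)
$J{\left(c,N \right)} = -40$
$\left(-494120 + J{\left(-250,559 \right)}\right) \left(\left(-14 + 223\right)^{2} - 260564\right) = \left(-494120 - 40\right) \left(\left(-14 + 223\right)^{2} - 260564\right) = - 494160 \left(209^{2} - 260564\right) = - 494160 \left(43681 - 260564\right) = \left(-494160\right) \left(-216883\right) = 107174903280$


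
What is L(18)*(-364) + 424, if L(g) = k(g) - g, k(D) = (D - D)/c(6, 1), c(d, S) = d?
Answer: 6976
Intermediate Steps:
k(D) = 0 (k(D) = (D - D)/6 = 0*(⅙) = 0)
L(g) = -g (L(g) = 0 - g = -g)
L(18)*(-364) + 424 = -1*18*(-364) + 424 = -18*(-364) + 424 = 6552 + 424 = 6976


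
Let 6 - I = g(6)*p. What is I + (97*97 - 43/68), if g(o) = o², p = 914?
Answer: -1597295/68 ≈ -23490.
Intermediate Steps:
I = -32898 (I = 6 - 6²*914 = 6 - 36*914 = 6 - 1*32904 = 6 - 32904 = -32898)
I + (97*97 - 43/68) = -32898 + (97*97 - 43/68) = -32898 + (9409 - 43*1/68) = -32898 + (9409 - 43/68) = -32898 + 639769/68 = -1597295/68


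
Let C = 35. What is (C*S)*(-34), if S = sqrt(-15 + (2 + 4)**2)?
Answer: -1190*sqrt(21) ≈ -5453.3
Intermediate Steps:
S = sqrt(21) (S = sqrt(-15 + 6**2) = sqrt(-15 + 36) = sqrt(21) ≈ 4.5826)
(C*S)*(-34) = (35*sqrt(21))*(-34) = -1190*sqrt(21)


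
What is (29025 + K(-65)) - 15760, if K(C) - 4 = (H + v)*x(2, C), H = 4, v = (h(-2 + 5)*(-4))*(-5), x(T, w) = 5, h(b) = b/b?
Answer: 13389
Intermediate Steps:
h(b) = 1
v = 20 (v = (1*(-4))*(-5) = -4*(-5) = 20)
K(C) = 124 (K(C) = 4 + (4 + 20)*5 = 4 + 24*5 = 4 + 120 = 124)
(29025 + K(-65)) - 15760 = (29025 + 124) - 15760 = 29149 - 15760 = 13389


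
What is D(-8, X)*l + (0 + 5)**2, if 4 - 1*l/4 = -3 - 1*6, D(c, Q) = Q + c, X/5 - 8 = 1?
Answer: 1949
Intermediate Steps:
X = 45 (X = 40 + 5*1 = 40 + 5 = 45)
l = 52 (l = 16 - 4*(-3 - 1*6) = 16 - 4*(-3 - 6) = 16 - 4*(-9) = 16 + 36 = 52)
D(-8, X)*l + (0 + 5)**2 = (45 - 8)*52 + (0 + 5)**2 = 37*52 + 5**2 = 1924 + 25 = 1949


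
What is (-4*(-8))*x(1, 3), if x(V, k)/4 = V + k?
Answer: 512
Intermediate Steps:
x(V, k) = 4*V + 4*k (x(V, k) = 4*(V + k) = 4*V + 4*k)
(-4*(-8))*x(1, 3) = (-4*(-8))*(4*1 + 4*3) = 32*(4 + 12) = 32*16 = 512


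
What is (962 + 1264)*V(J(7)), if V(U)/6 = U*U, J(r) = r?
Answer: 654444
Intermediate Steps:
V(U) = 6*U² (V(U) = 6*(U*U) = 6*U²)
(962 + 1264)*V(J(7)) = (962 + 1264)*(6*7²) = 2226*(6*49) = 2226*294 = 654444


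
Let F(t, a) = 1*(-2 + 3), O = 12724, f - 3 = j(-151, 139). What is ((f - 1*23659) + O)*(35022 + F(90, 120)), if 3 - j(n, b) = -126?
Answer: -378353469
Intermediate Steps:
j(n, b) = 129 (j(n, b) = 3 - 1*(-126) = 3 + 126 = 129)
f = 132 (f = 3 + 129 = 132)
F(t, a) = 1 (F(t, a) = 1*1 = 1)
((f - 1*23659) + O)*(35022 + F(90, 120)) = ((132 - 1*23659) + 12724)*(35022 + 1) = ((132 - 23659) + 12724)*35023 = (-23527 + 12724)*35023 = -10803*35023 = -378353469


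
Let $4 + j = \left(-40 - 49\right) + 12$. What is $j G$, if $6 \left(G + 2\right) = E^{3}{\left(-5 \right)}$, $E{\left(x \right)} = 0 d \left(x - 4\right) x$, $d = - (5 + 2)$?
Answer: $162$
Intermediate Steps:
$d = -7$ ($d = \left(-1\right) 7 = -7$)
$E{\left(x \right)} = 0$ ($E{\left(x \right)} = 0 \left(- 7 \left(x - 4\right)\right) x = 0 \left(- 7 \left(-4 + x\right)\right) x = 0 \left(28 - 7 x\right) x = 0 x = 0$)
$G = -2$ ($G = -2 + \frac{0^{3}}{6} = -2 + \frac{1}{6} \cdot 0 = -2 + 0 = -2$)
$j = -81$ ($j = -4 + \left(\left(-40 - 49\right) + 12\right) = -4 + \left(-89 + 12\right) = -4 - 77 = -81$)
$j G = \left(-81\right) \left(-2\right) = 162$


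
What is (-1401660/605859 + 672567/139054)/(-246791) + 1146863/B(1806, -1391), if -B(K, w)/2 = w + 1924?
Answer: -1987076867369657005133/1846972062474806293 ≈ -1075.9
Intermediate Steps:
B(K, w) = -3848 - 2*w (B(K, w) = -2*(w + 1924) = -2*(1924 + w) = -3848 - 2*w)
(-1401660/605859 + 672567/139054)/(-246791) + 1146863/B(1806, -1391) = (-1401660/605859 + 672567/139054)/(-246791) + 1146863/(-3848 - 2*(-1391)) = (-1401660*1/605859 + 672567*(1/139054))*(-1/246791) + 1146863/(-3848 + 2782) = (-467220/201953 + 672567/139054)*(-1/246791) + 1146863/(-1066) = (70858113471/28082372462)*(-1/246791) + 1146863*(-1/1066) = -70858113471/6930476782269442 - 1146863/1066 = -1987076867369657005133/1846972062474806293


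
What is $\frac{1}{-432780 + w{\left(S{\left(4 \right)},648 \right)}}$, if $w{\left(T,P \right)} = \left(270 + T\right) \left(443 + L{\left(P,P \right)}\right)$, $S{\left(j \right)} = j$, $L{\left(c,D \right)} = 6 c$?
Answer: $\frac{1}{753914} \approx 1.3264 \cdot 10^{-6}$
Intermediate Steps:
$w{\left(T,P \right)} = \left(270 + T\right) \left(443 + 6 P\right)$
$\frac{1}{-432780 + w{\left(S{\left(4 \right)},648 \right)}} = \frac{1}{-432780 + \left(119610 + 443 \cdot 4 + 1620 \cdot 648 + 6 \cdot 648 \cdot 4\right)} = \frac{1}{-432780 + \left(119610 + 1772 + 1049760 + 15552\right)} = \frac{1}{-432780 + 1186694} = \frac{1}{753914}$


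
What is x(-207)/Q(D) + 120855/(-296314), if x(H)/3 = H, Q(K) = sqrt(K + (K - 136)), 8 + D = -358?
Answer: -120855/296314 + 621*I*sqrt(217)/434 ≈ -0.40786 + 21.078*I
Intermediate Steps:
D = -366 (D = -8 - 358 = -366)
Q(K) = sqrt(-136 + 2*K) (Q(K) = sqrt(K + (-136 + K)) = sqrt(-136 + 2*K))
x(H) = 3*H
x(-207)/Q(D) + 120855/(-296314) = (3*(-207))/(sqrt(-136 + 2*(-366))) + 120855/(-296314) = -621/sqrt(-136 - 732) + 120855*(-1/296314) = -621*(-I*sqrt(217)/434) - 120855/296314 = -(-621)*I*sqrt(217)/434 - 120855/296314 = 621*I*sqrt(217)/434 - 120855/296314 = -120855/296314 + 621*I*sqrt(217)/434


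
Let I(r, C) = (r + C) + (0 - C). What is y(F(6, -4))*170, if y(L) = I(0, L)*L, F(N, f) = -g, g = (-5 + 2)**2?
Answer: 0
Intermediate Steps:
I(r, C) = r (I(r, C) = (C + r) - C = r)
g = 9 (g = (-3)**2 = 9)
F(N, f) = -9 (F(N, f) = -1*9 = -9)
y(L) = 0 (y(L) = 0*L = 0)
y(F(6, -4))*170 = 0*170 = 0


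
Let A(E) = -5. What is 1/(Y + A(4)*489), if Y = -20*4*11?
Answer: -1/3325 ≈ -0.00030075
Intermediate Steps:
Y = -880 (Y = -80*11 = -880)
1/(Y + A(4)*489) = 1/(-880 - 5*489) = 1/(-880 - 2445) = 1/(-3325) = -1/3325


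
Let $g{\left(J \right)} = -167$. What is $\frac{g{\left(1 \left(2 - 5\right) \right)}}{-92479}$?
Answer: $\frac{167}{92479} \approx 0.0018058$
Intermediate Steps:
$\frac{g{\left(1 \left(2 - 5\right) \right)}}{-92479} = - \frac{167}{-92479} = \left(-167\right) \left(- \frac{1}{92479}\right) = \frac{167}{92479}$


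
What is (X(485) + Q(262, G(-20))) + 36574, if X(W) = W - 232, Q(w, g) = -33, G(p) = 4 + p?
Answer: 36794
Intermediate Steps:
X(W) = -232 + W
(X(485) + Q(262, G(-20))) + 36574 = ((-232 + 485) - 33) + 36574 = (253 - 33) + 36574 = 220 + 36574 = 36794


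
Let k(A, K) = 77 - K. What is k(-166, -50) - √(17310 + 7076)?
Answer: 127 - √24386 ≈ -29.160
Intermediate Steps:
k(-166, -50) - √(17310 + 7076) = (77 - 1*(-50)) - √(17310 + 7076) = (77 + 50) - √24386 = 127 - √24386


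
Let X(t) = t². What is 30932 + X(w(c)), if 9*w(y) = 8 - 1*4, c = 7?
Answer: 2505508/81 ≈ 30932.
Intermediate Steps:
w(y) = 4/9 (w(y) = (8 - 1*4)/9 = (8 - 4)/9 = (⅑)*4 = 4/9)
30932 + X(w(c)) = 30932 + (4/9)² = 30932 + 16/81 = 2505508/81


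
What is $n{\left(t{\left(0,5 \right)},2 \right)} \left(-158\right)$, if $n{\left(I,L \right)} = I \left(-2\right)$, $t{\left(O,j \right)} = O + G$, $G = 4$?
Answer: $1264$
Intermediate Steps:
$t{\left(O,j \right)} = 4 + O$ ($t{\left(O,j \right)} = O + 4 = 4 + O$)
$n{\left(I,L \right)} = - 2 I$
$n{\left(t{\left(0,5 \right)},2 \right)} \left(-158\right) = - 2 \left(4 + 0\right) \left(-158\right) = \left(-2\right) 4 \left(-158\right) = \left(-8\right) \left(-158\right) = 1264$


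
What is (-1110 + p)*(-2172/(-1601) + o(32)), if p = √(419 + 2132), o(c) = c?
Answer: -59278440/1601 + 53404*√2551/1601 ≈ -35341.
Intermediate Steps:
p = √2551 ≈ 50.507
(-1110 + p)*(-2172/(-1601) + o(32)) = (-1110 + √2551)*(-2172/(-1601) + 32) = (-1110 + √2551)*(-2172*(-1/1601) + 32) = (-1110 + √2551)*(2172/1601 + 32) = (-1110 + √2551)*(53404/1601) = -59278440/1601 + 53404*√2551/1601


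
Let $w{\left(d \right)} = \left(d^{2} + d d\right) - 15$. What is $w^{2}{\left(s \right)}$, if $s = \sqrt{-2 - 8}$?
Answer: $1225$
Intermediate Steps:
$s = i \sqrt{10}$ ($s = \sqrt{-10} = i \sqrt{10} \approx 3.1623 i$)
$w{\left(d \right)} = -15 + 2 d^{2}$ ($w{\left(d \right)} = \left(d^{2} + d^{2}\right) - 15 = 2 d^{2} - 15 = -15 + 2 d^{2}$)
$w^{2}{\left(s \right)} = \left(-15 + 2 \left(i \sqrt{10}\right)^{2}\right)^{2} = \left(-15 + 2 \left(-10\right)\right)^{2} = \left(-15 - 20\right)^{2} = \left(-35\right)^{2} = 1225$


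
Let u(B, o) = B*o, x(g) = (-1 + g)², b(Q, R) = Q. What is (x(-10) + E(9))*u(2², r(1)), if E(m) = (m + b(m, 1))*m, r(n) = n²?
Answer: 1132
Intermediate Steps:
E(m) = 2*m² (E(m) = (m + m)*m = (2*m)*m = 2*m²)
(x(-10) + E(9))*u(2², r(1)) = ((-1 - 10)² + 2*9²)*(2²*1²) = ((-11)² + 2*81)*(4*1) = (121 + 162)*4 = 283*4 = 1132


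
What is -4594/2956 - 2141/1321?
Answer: -6198735/1952438 ≈ -3.1749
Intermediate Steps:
-4594/2956 - 2141/1321 = -4594*1/2956 - 2141*1/1321 = -2297/1478 - 2141/1321 = -6198735/1952438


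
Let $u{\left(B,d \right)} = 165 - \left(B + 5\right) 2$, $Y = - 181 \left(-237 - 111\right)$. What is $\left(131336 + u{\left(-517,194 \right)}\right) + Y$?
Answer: $195513$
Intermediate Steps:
$Y = 62988$ ($Y = \left(-181\right) \left(-348\right) = 62988$)
$u{\left(B,d \right)} = 155 - 2 B$ ($u{\left(B,d \right)} = 165 - \left(5 + B\right) 2 = 165 - \left(10 + 2 B\right) = 155 - 2 B$)
$\left(131336 + u{\left(-517,194 \right)}\right) + Y = \left(131336 + \left(155 - -1034\right)\right) + 62988 = \left(131336 + \left(155 + 1034\right)\right) + 62988 = \left(131336 + 1189\right) + 62988 = 132525 + 62988 = 195513$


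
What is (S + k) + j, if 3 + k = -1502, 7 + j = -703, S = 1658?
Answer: -557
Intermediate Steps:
j = -710 (j = -7 - 703 = -710)
k = -1505 (k = -3 - 1502 = -1505)
(S + k) + j = (1658 - 1505) - 710 = 153 - 710 = -557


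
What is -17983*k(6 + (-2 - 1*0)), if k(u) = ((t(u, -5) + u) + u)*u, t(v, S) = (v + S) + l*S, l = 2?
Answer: 215796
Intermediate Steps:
t(v, S) = v + 3*S (t(v, S) = (v + S) + 2*S = (S + v) + 2*S = v + 3*S)
k(u) = u*(-15 + 3*u) (k(u) = (((u + 3*(-5)) + u) + u)*u = (((u - 15) + u) + u)*u = (((-15 + u) + u) + u)*u = ((-15 + 2*u) + u)*u = (-15 + 3*u)*u = u*(-15 + 3*u))
-17983*k(6 + (-2 - 1*0)) = -53949*(6 + (-2 - 1*0))*(-5 + (6 + (-2 - 1*0))) = -53949*(6 + (-2 + 0))*(-5 + (6 + (-2 + 0))) = -53949*(6 - 2)*(-5 + (6 - 2)) = -53949*4*(-5 + 4) = -53949*4*(-1) = -17983*(-12) = 215796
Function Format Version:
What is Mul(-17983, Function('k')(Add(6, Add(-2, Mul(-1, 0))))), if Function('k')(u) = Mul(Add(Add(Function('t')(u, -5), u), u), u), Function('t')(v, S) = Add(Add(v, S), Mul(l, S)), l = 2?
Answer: 215796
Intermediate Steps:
Function('t')(v, S) = Add(v, Mul(3, S)) (Function('t')(v, S) = Add(Add(v, S), Mul(2, S)) = Add(Add(S, v), Mul(2, S)) = Add(v, Mul(3, S)))
Function('k')(u) = Mul(u, Add(-15, Mul(3, u))) (Function('k')(u) = Mul(Add(Add(Add(u, Mul(3, -5)), u), u), u) = Mul(Add(Add(Add(u, -15), u), u), u) = Mul(Add(Add(Add(-15, u), u), u), u) = Mul(Add(Add(-15, Mul(2, u)), u), u) = Mul(Add(-15, Mul(3, u)), u) = Mul(u, Add(-15, Mul(3, u))))
Mul(-17983, Function('k')(Add(6, Add(-2, Mul(-1, 0))))) = Mul(-17983, Mul(3, Add(6, Add(-2, Mul(-1, 0))), Add(-5, Add(6, Add(-2, Mul(-1, 0)))))) = Mul(-17983, Mul(3, Add(6, Add(-2, 0)), Add(-5, Add(6, Add(-2, 0))))) = Mul(-17983, Mul(3, Add(6, -2), Add(-5, Add(6, -2)))) = Mul(-17983, Mul(3, 4, Add(-5, 4))) = Mul(-17983, Mul(3, 4, -1)) = Mul(-17983, -12) = 215796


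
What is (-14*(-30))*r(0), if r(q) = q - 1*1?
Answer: -420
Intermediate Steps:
r(q) = -1 + q (r(q) = q - 1 = -1 + q)
(-14*(-30))*r(0) = (-14*(-30))*(-1 + 0) = 420*(-1) = -420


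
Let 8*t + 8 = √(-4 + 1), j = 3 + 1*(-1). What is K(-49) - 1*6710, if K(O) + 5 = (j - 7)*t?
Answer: -6710 - 5*I*√3/8 ≈ -6710.0 - 1.0825*I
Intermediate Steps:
j = 2 (j = 3 - 1 = 2)
t = -1 + I*√3/8 (t = -1 + √(-4 + 1)/8 = -1 + √(-3)/8 = -1 + (I*√3)/8 = -1 + I*√3/8 ≈ -1.0 + 0.21651*I)
K(O) = -5*I*√3/8 (K(O) = -5 + (2 - 7)*(-1 + I*√3/8) = -5 - 5*(-1 + I*√3/8) = -5 + (5 - 5*I*√3/8) = -5*I*√3/8)
K(-49) - 1*6710 = -5*I*√3/8 - 1*6710 = -5*I*√3/8 - 6710 = -6710 - 5*I*√3/8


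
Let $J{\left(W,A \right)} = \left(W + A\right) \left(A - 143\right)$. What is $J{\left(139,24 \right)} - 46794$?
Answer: $-66191$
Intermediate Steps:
$J{\left(W,A \right)} = \left(-143 + A\right) \left(A + W\right)$ ($J{\left(W,A \right)} = \left(A + W\right) \left(-143 + A\right) = \left(-143 + A\right) \left(A + W\right)$)
$J{\left(139,24 \right)} - 46794 = \left(24^{2} - 3432 - 19877 + 24 \cdot 139\right) - 46794 = \left(576 - 3432 - 19877 + 3336\right) - 46794 = -19397 - 46794 = -66191$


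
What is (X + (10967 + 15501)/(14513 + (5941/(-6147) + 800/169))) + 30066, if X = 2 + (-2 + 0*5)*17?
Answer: 226479749412772/7540321015 ≈ 30036.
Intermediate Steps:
X = -32 (X = 2 + (-2 + 0)*17 = 2 - 2*17 = 2 - 34 = -32)
(X + (10967 + 15501)/(14513 + (5941/(-6147) + 800/169))) + 30066 = (-32 + (10967 + 15501)/(14513 + (5941/(-6147) + 800/169))) + 30066 = (-32 + 26468/(14513 + (5941*(-1/6147) + 800*(1/169)))) + 30066 = (-32 + 26468/(14513 + (-5941/6147 + 800/169))) + 30066 = (-32 + 26468/(14513 + 3913571/1038843)) + 30066 = (-32 + 26468/(15080642030/1038843)) + 30066 = (-32 + 26468*(1038843/15080642030)) + 30066 = (-32 + 13748048262/7540321015) + 30066 = -227542224218/7540321015 + 30066 = 226479749412772/7540321015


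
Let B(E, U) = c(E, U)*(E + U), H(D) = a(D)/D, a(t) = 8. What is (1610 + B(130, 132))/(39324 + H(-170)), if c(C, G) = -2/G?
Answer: 4504915/110303688 ≈ 0.040841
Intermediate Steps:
H(D) = 8/D
B(E, U) = -2*(E + U)/U (B(E, U) = (-2/U)*(E + U) = -2*(E + U)/U)
(1610 + B(130, 132))/(39324 + H(-170)) = (1610 + (-2 - 2*130/132))/(39324 + 8/(-170)) = (1610 + (-2 - 2*130*1/132))/(39324 + 8*(-1/170)) = (1610 + (-2 - 65/33))/(39324 - 4/85) = (1610 - 131/33)/(3342536/85) = (52999/33)*(85/3342536) = 4504915/110303688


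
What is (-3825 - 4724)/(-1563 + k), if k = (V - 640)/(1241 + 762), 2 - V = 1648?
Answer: 17123647/3132975 ≈ 5.4656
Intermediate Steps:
V = -1646 (V = 2 - 1*1648 = 2 - 1648 = -1646)
k = -2286/2003 (k = (-1646 - 640)/(1241 + 762) = -2286/2003 ≈ -1.1413)
(-3825 - 4724)/(-1563 + k) = (-3825 - 4724)/(-1563 - 2286/2003) = -8549/(-3132975/2003) = -8549*(-2003/3132975) = 17123647/3132975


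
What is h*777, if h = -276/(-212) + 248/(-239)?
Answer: 2600619/12667 ≈ 205.31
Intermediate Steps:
h = 3347/12667 (h = -276*(-1/212) + 248*(-1/239) = 69/53 - 248/239 = 3347/12667 ≈ 0.26423)
h*777 = (3347/12667)*777 = 2600619/12667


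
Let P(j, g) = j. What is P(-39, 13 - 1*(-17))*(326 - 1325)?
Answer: 38961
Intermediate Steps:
P(-39, 13 - 1*(-17))*(326 - 1325) = -39*(326 - 1325) = -39*(-999) = 38961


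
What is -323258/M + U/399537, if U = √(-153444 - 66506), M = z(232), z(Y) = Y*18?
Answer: -161629/2088 + 5*I*√8798/399537 ≈ -77.409 + 0.0011738*I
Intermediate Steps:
z(Y) = 18*Y
M = 4176 (M = 18*232 = 4176)
U = 5*I*√8798 (U = √(-219950) = 5*I*√8798 ≈ 468.99*I)
-323258/M + U/399537 = -323258/4176 + (5*I*√8798)/399537 = -323258*1/4176 + (5*I*√8798)*(1/399537) = -161629/2088 + 5*I*√8798/399537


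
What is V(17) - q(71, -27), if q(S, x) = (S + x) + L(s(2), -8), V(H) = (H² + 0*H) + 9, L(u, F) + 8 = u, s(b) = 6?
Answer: 256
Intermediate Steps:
L(u, F) = -8 + u
V(H) = 9 + H² (V(H) = (H² + 0) + 9 = H² + 9 = 9 + H²)
q(S, x) = -2 + S + x (q(S, x) = (S + x) + (-8 + 6) = (S + x) - 2 = -2 + S + x)
V(17) - q(71, -27) = (9 + 17²) - (-2 + 71 - 27) = (9 + 289) - 1*42 = 298 - 42 = 256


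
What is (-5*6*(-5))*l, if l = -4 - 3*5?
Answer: -2850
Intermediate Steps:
l = -19 (l = -4 - 15 = -19)
(-5*6*(-5))*l = (-5*6*(-5))*(-19) = -30*(-5)*(-19) = 150*(-19) = -2850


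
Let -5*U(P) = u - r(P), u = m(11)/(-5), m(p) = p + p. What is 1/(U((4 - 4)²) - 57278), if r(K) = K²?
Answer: -25/1431928 ≈ -1.7459e-5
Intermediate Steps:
m(p) = 2*p
u = -22/5 (u = (2*11)/(-5) = 22*(-⅕) = -22/5 ≈ -4.4000)
U(P) = 22/25 + P²/5 (U(P) = -(-22/5 - P²)/5 = 22/25 + P²/5)
1/(U((4 - 4)²) - 57278) = 1/((22/25 + ((4 - 4)²)²/5) - 57278) = 1/((22/25 + (0²)²/5) - 57278) = 1/((22/25 + (⅕)*0²) - 57278) = 1/((22/25 + (⅕)*0) - 57278) = 1/((22/25 + 0) - 57278) = 1/(22/25 - 57278) = 1/(-1431928/25) = -25/1431928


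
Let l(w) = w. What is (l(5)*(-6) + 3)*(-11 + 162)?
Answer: -4077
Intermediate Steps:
(l(5)*(-6) + 3)*(-11 + 162) = (5*(-6) + 3)*(-11 + 162) = (-30 + 3)*151 = -27*151 = -4077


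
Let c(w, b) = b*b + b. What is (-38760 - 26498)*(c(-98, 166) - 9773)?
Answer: -1171315842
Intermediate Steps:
c(w, b) = b + b² (c(w, b) = b² + b = b + b²)
(-38760 - 26498)*(c(-98, 166) - 9773) = (-38760 - 26498)*(166*(1 + 166) - 9773) = -65258*(166*167 - 9773) = -65258*(27722 - 9773) = -65258*17949 = -1171315842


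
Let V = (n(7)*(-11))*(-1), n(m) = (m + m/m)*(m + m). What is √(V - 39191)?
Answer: I*√37959 ≈ 194.83*I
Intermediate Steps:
n(m) = 2*m*(1 + m) (n(m) = (m + 1)*(2*m) = (1 + m)*(2*m) = 2*m*(1 + m))
V = 1232 (V = ((2*7*(1 + 7))*(-11))*(-1) = ((2*7*8)*(-11))*(-1) = (112*(-11))*(-1) = -1232*(-1) = 1232)
√(V - 39191) = √(1232 - 39191) = √(-37959) = I*√37959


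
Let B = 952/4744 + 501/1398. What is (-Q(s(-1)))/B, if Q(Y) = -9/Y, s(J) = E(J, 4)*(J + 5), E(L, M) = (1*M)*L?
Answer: -138169/137320 ≈ -1.0062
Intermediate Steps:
E(L, M) = L*M (E(L, M) = M*L = L*M)
B = 154485/276338 (B = 952*(1/4744) + 501*(1/1398) = 119/593 + 167/466 = 154485/276338 ≈ 0.55904)
s(J) = 4*J*(5 + J) (s(J) = (J*4)*(J + 5) = (4*J)*(5 + J) = 4*J*(5 + J))
(-Q(s(-1)))/B = (-(-9)/(4*(-1)*(5 - 1)))/(154485/276338) = -(-9)/(4*(-1)*4)*(276338/154485) = -(-9)/(-16)*(276338/154485) = -(-9)*(-1)/16*(276338/154485) = -1*9/16*(276338/154485) = -9/16*276338/154485 = -138169/137320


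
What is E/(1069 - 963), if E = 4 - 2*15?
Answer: -13/53 ≈ -0.24528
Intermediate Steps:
E = -26 (E = 4 - 30 = -26)
E/(1069 - 963) = -26/(1069 - 963) = -26/106 = (1/106)*(-26) = -13/53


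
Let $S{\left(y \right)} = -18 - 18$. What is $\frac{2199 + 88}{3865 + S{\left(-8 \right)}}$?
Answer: $\frac{2287}{3829} \approx 0.59728$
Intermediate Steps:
$S{\left(y \right)} = -36$
$\frac{2199 + 88}{3865 + S{\left(-8 \right)}} = \frac{2199 + 88}{3865 - 36} = \frac{2287}{3829}$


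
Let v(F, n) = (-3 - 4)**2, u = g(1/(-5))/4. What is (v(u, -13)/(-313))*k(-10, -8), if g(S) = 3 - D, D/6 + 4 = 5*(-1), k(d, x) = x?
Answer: 392/313 ≈ 1.2524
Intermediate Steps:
D = -54 (D = -24 + 6*(5*(-1)) = -24 + 6*(-5) = -24 - 30 = -54)
g(S) = 57 (g(S) = 3 - 1*(-54) = 3 + 54 = 57)
u = 57/4 ≈ 14.250
v(F, n) = 49 (v(F, n) = (-7)**2 = 49)
(v(u, -13)/(-313))*k(-10, -8) = (49/(-313))*(-8) = (49*(-1/313))*(-8) = -49/313*(-8) = 392/313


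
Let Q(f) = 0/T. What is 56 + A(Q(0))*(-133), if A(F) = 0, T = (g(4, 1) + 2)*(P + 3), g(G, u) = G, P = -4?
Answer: 56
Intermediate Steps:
T = -6 (T = (4 + 2)*(-4 + 3) = 6*(-1) = -6)
Q(f) = 0 (Q(f) = 0/(-6) = 0*(-1/6) = 0)
56 + A(Q(0))*(-133) = 56 + 0*(-133) = 56 + 0 = 56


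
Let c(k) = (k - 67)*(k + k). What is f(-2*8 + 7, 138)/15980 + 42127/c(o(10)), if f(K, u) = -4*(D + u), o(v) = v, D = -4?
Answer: -6738005/182172 ≈ -36.987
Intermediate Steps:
c(k) = 2*k*(-67 + k) (c(k) = (-67 + k)*(2*k) = 2*k*(-67 + k))
f(K, u) = 16 - 4*u (f(K, u) = -4*(-4 + u) = 16 - 4*u)
f(-2*8 + 7, 138)/15980 + 42127/c(o(10)) = (16 - 4*138)/15980 + 42127/((2*10*(-67 + 10))) = (16 - 552)*(1/15980) + 42127/((2*10*(-57))) = -536*1/15980 + 42127/(-1140) = -134/3995 + 42127*(-1/1140) = -134/3995 - 42127/1140 = -6738005/182172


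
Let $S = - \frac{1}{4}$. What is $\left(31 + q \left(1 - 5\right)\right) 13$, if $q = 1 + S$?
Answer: $364$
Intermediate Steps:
$S = - \frac{1}{4}$ ($S = \left(-1\right) \frac{1}{4} = - \frac{1}{4} \approx -0.25$)
$q = \frac{3}{4}$ ($q = 1 - \frac{1}{4} = \frac{3}{4} \approx 0.75$)
$\left(31 + q \left(1 - 5\right)\right) 13 = \left(31 + \frac{3 \left(1 - 5\right)}{4}\right) 13 = \left(31 + \frac{3}{4} \left(-4\right)\right) 13 = \left(31 - 3\right) 13 = 28 \cdot 13 = 364$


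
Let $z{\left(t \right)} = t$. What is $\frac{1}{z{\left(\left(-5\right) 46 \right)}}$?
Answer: $- \frac{1}{230} \approx -0.0043478$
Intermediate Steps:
$\frac{1}{z{\left(\left(-5\right) 46 \right)}} = \frac{1}{\left(-5\right) 46} = \frac{1}{-230} = - \frac{1}{230}$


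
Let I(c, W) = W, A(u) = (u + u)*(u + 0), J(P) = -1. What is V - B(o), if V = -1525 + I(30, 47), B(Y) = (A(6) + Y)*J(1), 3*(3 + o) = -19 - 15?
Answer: -4261/3 ≈ -1420.3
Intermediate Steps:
o = -43/3 (o = -3 + (-19 - 15)/3 = -3 + (1/3)*(-34) = -3 - 34/3 = -43/3 ≈ -14.333)
A(u) = 2*u**2 (A(u) = (2*u)*u = 2*u**2)
B(Y) = -72 - Y (B(Y) = (2*6**2 + Y)*(-1) = (2*36 + Y)*(-1) = (72 + Y)*(-1) = -72 - Y)
V = -1478 (V = -1525 + 47 = -1478)
V - B(o) = -1478 - (-72 - 1*(-43/3)) = -1478 - (-72 + 43/3) = -1478 - 1*(-173/3) = -1478 + 173/3 = -4261/3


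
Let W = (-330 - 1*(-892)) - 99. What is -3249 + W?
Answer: -2786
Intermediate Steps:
W = 463 (W = (-330 + 892) - 99 = 562 - 99 = 463)
-3249 + W = -3249 + 463 = -2786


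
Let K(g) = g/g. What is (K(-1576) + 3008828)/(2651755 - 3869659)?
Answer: -1002943/405968 ≈ -2.4705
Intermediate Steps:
K(g) = 1
(K(-1576) + 3008828)/(2651755 - 3869659) = (1 + 3008828)/(2651755 - 3869659) = 3008829/(-1217904) = 3008829*(-1/1217904) = -1002943/405968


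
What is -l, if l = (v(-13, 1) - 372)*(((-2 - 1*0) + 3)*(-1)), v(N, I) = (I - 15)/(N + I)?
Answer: -2225/6 ≈ -370.83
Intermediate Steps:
v(N, I) = (-15 + I)/(I + N)
l = 2225/6 (l = ((-15 + 1)/(1 - 13) - 372)*(((-2 - 1*0) + 3)*(-1)) = (-14/(-12) - 372)*(((-2 + 0) + 3)*(-1)) = (-1/12*(-14) - 372)*((-2 + 3)*(-1)) = (7/6 - 372)*(1*(-1)) = -2225/6*(-1) = 2225/6 ≈ 370.83)
-l = -1*2225/6 = -2225/6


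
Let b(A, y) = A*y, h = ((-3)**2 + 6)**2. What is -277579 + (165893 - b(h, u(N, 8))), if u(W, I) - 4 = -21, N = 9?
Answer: -107861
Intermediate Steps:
u(W, I) = -17 (u(W, I) = 4 - 21 = -17)
h = 225 (h = (9 + 6)**2 = 15**2 = 225)
-277579 + (165893 - b(h, u(N, 8))) = -277579 + (165893 - 225*(-17)) = -277579 + (165893 - 1*(-3825)) = -277579 + (165893 + 3825) = -277579 + 169718 = -107861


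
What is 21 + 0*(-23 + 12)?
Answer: 21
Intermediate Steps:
21 + 0*(-23 + 12) = 21 + 0*(-11) = 21 + 0 = 21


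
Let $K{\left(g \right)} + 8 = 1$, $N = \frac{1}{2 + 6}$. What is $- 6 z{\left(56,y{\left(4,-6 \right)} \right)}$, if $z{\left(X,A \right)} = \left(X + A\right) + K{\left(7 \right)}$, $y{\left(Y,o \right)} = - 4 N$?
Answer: $-291$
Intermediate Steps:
$N = \frac{1}{8} \approx 0.125$
$K{\left(g \right)} = -7$ ($K{\left(g \right)} = -8 + 1 = -7$)
$y{\left(Y,o \right)} = - \frac{1}{2}$ ($y{\left(Y,o \right)} = \left(-4\right) \frac{1}{8} = - \frac{1}{2}$)
$z{\left(X,A \right)} = -7 + A + X$ ($z{\left(X,A \right)} = \left(X + A\right) - 7 = \left(A + X\right) - 7 = -7 + A + X$)
$- 6 z{\left(56,y{\left(4,-6 \right)} \right)} = - 6 \left(-7 - \frac{1}{2} + 56\right) = \left(-6\right) \frac{97}{2} = -291$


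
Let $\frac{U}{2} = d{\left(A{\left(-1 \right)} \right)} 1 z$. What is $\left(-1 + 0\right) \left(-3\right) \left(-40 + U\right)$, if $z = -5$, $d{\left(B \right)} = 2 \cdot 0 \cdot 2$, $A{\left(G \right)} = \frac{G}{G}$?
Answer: $-120$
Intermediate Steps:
$A{\left(G \right)} = 1$
$d{\left(B \right)} = 0$ ($d{\left(B \right)} = 0 \cdot 2 = 0$)
$U = 0$ ($U = 2 \cdot 0 \cdot 1 \left(-5\right) = 2 \cdot 0 \left(-5\right) = 2 \cdot 0 = 0$)
$\left(-1 + 0\right) \left(-3\right) \left(-40 + U\right) = \left(-1 + 0\right) \left(-3\right) \left(-40 + 0\right) = \left(-1\right) \left(-3\right) \left(-40\right) = 3 \left(-40\right) = -120$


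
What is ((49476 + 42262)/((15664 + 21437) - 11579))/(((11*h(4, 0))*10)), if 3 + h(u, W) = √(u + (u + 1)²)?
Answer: 137607/28074200 + 45869*√29/28074200 ≈ 0.013700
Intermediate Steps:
h(u, W) = -3 + √(u + (1 + u)²) (h(u, W) = -3 + √(u + (u + 1)²) = -3 + √(u + (1 + u)²))
((49476 + 42262)/((15664 + 21437) - 11579))/(((11*h(4, 0))*10)) = ((49476 + 42262)/((15664 + 21437) - 11579))/(((11*(-3 + √(4 + (1 + 4)²)))*10)) = (91738/(37101 - 11579))/(((11*(-3 + √(4 + 5²)))*10)) = (91738/25522)/(((11*(-3 + √(4 + 25)))*10)) = (91738*(1/25522))/(((11*(-3 + √29))*10)) = 45869/(12761*(((-33 + 11*√29)*10))) = 45869/(12761*(-330 + 110*√29))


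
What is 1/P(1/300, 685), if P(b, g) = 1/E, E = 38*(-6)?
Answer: -228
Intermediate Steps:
E = -228
P(b, g) = -1/228 (P(b, g) = 1/(-228) = -1/228)
1/P(1/300, 685) = 1/(-1/228) = -228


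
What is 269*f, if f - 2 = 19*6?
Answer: 31204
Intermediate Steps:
f = 116 (f = 2 + 19*6 = 2 + 114 = 116)
269*f = 269*116 = 31204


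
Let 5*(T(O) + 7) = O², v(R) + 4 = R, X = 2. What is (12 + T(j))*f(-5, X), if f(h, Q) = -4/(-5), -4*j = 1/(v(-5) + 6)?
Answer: 3601/900 ≈ 4.0011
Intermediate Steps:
v(R) = -4 + R
j = 1/12 (j = -1/(4*((-4 - 5) + 6)) = -1/(4*(-9 + 6)) = -¼/(-3) = -¼*(-⅓) = 1/12 ≈ 0.083333)
f(h, Q) = ⅘ (f(h, Q) = -4*(-⅕) = ⅘)
T(O) = -7 + O²/5
(12 + T(j))*f(-5, X) = (12 + (-7 + (1/12)²/5))*(⅘) = (12 + (-7 + (⅕)*(1/144)))*(⅘) = (12 + (-7 + 1/720))*(⅘) = (12 - 5039/720)*(⅘) = (3601/720)*(⅘) = 3601/900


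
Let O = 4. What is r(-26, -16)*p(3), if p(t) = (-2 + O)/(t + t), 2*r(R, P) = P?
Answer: -8/3 ≈ -2.6667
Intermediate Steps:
r(R, P) = P/2
p(t) = 1/t (p(t) = (-2 + 4)/(t + t) = 2/((2*t)) = 2*(1/(2*t)) = 1/t)
r(-26, -16)*p(3) = ((½)*(-16))/3 = -8*⅓ = -8/3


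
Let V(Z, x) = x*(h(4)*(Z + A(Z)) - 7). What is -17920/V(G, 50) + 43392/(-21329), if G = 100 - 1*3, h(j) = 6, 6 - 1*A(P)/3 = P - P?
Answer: -186405248/72838535 ≈ -2.5592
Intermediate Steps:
A(P) = 18 (A(P) = 18 - 3*(P - P) = 18 - 3*0 = 18 + 0 = 18)
G = 97 (G = 100 - 3 = 97)
V(Z, x) = x*(101 + 6*Z) (V(Z, x) = x*(6*(Z + 18) - 7) = x*(6*(18 + Z) - 7) = x*((108 + 6*Z) - 7) = x*(101 + 6*Z))
-17920/V(G, 50) + 43392/(-21329) = -17920*1/(50*(101 + 6*97)) + 43392/(-21329) = -17920*1/(50*(101 + 582)) + 43392*(-1/21329) = -17920/(50*683) - 43392/21329 = -17920/34150 - 43392/21329 = -17920*1/34150 - 43392/21329 = -1792/3415 - 43392/21329 = -186405248/72838535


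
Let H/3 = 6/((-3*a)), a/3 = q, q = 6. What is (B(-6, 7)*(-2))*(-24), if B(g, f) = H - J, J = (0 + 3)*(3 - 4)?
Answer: 128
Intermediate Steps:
a = 18 (a = 3*6 = 18)
J = -3 (J = 3*(-1) = -3)
H = -1/3 (H = 3*(6/((-3*18))) = 3*(6/(-54)) = 3*(6*(-1/54)) = 3*(-1/9) = -1/3 ≈ -0.33333)
B(g, f) = 8/3 (B(g, f) = -1/3 - 1*(-3) = -1/3 + 3 = 8/3)
(B(-6, 7)*(-2))*(-24) = ((8/3)*(-2))*(-24) = -16/3*(-24) = 128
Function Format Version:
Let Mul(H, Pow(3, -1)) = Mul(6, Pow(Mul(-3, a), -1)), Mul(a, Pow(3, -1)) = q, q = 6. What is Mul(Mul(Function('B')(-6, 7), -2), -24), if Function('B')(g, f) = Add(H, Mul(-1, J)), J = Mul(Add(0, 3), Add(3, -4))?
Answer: 128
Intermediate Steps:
a = 18 (a = Mul(3, 6) = 18)
J = -3 (J = Mul(3, -1) = -3)
H = Rational(-1, 3) (H = Mul(3, Mul(6, Pow(Mul(-3, 18), -1))) = Mul(3, Mul(6, Pow(-54, -1))) = Mul(3, Mul(6, Rational(-1, 54))) = Mul(3, Rational(-1, 9)) = Rational(-1, 3) ≈ -0.33333)
Function('B')(g, f) = Rational(8, 3) (Function('B')(g, f) = Add(Rational(-1, 3), Mul(-1, -3)) = Add(Rational(-1, 3), 3) = Rational(8, 3))
Mul(Mul(Function('B')(-6, 7), -2), -24) = Mul(Mul(Rational(8, 3), -2), -24) = Mul(Rational(-16, 3), -24) = 128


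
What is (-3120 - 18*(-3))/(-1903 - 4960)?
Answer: 3066/6863 ≈ 0.44674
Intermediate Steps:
(-3120 - 18*(-3))/(-1903 - 4960) = (-3120 + 54)/(-6863) = -3066*(-1/6863) = 3066/6863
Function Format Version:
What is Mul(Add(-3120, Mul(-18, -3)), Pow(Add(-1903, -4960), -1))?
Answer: Rational(3066, 6863) ≈ 0.44674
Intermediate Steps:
Mul(Add(-3120, Mul(-18, -3)), Pow(Add(-1903, -4960), -1)) = Mul(Add(-3120, 54), Pow(-6863, -1)) = Mul(-3066, Rational(-1, 6863)) = Rational(3066, 6863)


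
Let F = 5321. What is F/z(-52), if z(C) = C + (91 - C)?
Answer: 5321/91 ≈ 58.473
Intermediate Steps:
z(C) = 91
F/z(-52) = 5321/91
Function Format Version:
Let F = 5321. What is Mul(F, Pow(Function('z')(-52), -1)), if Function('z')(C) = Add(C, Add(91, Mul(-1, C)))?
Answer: Rational(5321, 91) ≈ 58.473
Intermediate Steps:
Function('z')(C) = 91
Mul(F, Pow(Function('z')(-52), -1)) = Mul(5321, Pow(91, -1)) = Mul(5321, Rational(1, 91)) = Rational(5321, 91)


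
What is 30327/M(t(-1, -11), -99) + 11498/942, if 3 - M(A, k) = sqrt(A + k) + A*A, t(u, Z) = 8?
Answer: -849409849/1795452 + 30327*I*sqrt(91)/3812 ≈ -473.09 + 75.892*I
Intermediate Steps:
M(A, k) = 3 - A**2 - sqrt(A + k) (M(A, k) = 3 - (sqrt(A + k) + A*A) = 3 - (sqrt(A + k) + A**2) = 3 - (A**2 + sqrt(A + k)) = 3 + (-A**2 - sqrt(A + k)) = 3 - A**2 - sqrt(A + k))
30327/M(t(-1, -11), -99) + 11498/942 = 30327/(3 - 1*8**2 - sqrt(8 - 99)) + 11498/942 = 30327/(3 - 1*64 - sqrt(-91)) + 11498*(1/942) = 30327/(3 - 64 - I*sqrt(91)) + 5749/471 = 30327/(-61 - I*sqrt(91)) + 5749/471 = 5749/471 + 30327/(-61 - I*sqrt(91))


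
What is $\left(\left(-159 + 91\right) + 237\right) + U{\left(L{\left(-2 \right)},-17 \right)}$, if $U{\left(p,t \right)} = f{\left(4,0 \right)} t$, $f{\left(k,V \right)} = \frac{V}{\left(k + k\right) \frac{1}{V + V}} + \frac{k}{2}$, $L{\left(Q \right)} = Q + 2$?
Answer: $135$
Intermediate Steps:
$L{\left(Q \right)} = 2 + Q$
$f{\left(k,V \right)} = \frac{k}{2} + \frac{V^{2}}{k}$ ($f{\left(k,V \right)} = \frac{V}{2 k \frac{1}{2 V}} + k \frac{1}{2} = \frac{V}{2 k \frac{1}{2 V}} + \frac{k}{2} = \frac{V}{k \frac{1}{V}} + \frac{k}{2} = V \frac{V}{k} + \frac{k}{2} = \frac{V^{2}}{k} + \frac{k}{2} = \frac{k}{2} + \frac{V^{2}}{k}$)
$U{\left(p,t \right)} = 2 t$ ($U{\left(p,t \right)} = \left(\frac{1}{2} \cdot 4 + \frac{0^{2}}{4}\right) t = \left(2 + 0 \cdot \frac{1}{4}\right) t = \left(2 + 0\right) t = 2 t$)
$\left(\left(-159 + 91\right) + 237\right) + U{\left(L{\left(-2 \right)},-17 \right)} = \left(\left(-159 + 91\right) + 237\right) + 2 \left(-17\right) = \left(-68 + 237\right) - 34 = 169 - 34 = 135$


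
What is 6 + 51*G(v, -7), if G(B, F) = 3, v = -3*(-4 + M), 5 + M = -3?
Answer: 159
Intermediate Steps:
M = -8 (M = -5 - 3 = -8)
v = 36 (v = -3*(-4 - 8) = -3*(-12) = 36)
6 + 51*G(v, -7) = 6 + 51*3 = 6 + 153 = 159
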